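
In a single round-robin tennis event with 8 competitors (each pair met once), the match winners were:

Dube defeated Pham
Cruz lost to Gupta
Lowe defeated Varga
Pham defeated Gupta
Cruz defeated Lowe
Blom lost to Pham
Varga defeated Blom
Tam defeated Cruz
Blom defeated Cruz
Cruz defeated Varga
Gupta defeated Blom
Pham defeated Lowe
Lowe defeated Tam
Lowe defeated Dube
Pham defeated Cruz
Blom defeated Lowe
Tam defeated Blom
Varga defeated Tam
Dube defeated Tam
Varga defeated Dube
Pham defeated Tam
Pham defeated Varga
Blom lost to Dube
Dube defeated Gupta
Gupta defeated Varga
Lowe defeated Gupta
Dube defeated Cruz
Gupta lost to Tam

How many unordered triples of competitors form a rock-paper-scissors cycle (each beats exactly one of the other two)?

14

Win totals: Lowe 4, Dube 5, Blom 2, Gupta 3, Pham 6, Tam 3, Varga 3, Cruz 2.
A competitor with w wins dominates both others in C(w,2) triples; summing gives 6 + 10 + 1 + 3 + 15 + 3 + 3 + 1 = 42 transitive triples.
Total triples C(8,3) = 56, so cyclic triples = 56 − 42 = 14.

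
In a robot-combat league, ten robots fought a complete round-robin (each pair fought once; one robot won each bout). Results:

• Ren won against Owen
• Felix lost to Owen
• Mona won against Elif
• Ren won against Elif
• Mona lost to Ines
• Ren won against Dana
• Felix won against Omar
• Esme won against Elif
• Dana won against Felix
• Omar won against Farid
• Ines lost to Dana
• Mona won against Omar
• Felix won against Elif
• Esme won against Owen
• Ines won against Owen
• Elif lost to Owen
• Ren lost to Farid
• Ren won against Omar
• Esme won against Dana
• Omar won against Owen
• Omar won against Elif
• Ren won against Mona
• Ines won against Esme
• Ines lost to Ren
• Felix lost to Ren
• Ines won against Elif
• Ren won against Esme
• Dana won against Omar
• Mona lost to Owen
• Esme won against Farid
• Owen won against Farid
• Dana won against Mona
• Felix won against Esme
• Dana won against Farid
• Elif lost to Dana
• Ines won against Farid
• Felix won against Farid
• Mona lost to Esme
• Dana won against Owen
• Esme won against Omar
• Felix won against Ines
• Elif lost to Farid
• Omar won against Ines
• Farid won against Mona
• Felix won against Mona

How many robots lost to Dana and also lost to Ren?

6

Dana beat: Omar, Elif, Mona, Farid, Owen, Felix, Ines.
Ren beat: Omar, Elif, Mona, Owen, Esme, Felix, Ines, Dana.
Both beat: Omar, Elif, Mona, Owen, Felix, Ines — 6.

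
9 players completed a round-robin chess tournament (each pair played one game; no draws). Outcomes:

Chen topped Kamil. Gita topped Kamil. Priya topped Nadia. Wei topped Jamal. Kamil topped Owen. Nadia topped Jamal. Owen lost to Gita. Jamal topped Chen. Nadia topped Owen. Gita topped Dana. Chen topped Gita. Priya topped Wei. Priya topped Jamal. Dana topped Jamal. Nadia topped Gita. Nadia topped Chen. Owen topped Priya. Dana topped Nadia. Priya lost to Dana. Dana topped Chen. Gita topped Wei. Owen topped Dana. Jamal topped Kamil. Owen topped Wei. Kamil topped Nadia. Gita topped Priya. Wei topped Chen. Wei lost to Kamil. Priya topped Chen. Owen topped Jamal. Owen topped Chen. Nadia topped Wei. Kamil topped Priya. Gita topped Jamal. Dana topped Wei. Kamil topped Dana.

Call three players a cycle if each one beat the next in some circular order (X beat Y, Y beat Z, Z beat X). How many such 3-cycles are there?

Win totals: Kamil 5, Gita 6, Priya 4, Nadia 5, Dana 5, Wei 2, Chen 2, Owen 5, Jamal 2.
A player with w wins dominates both others in C(w,2) triples; summing gives 10 + 15 + 6 + 10 + 10 + 1 + 1 + 10 + 1 = 64 transitive triples.
Total triples C(9,3) = 84, so cyclic triples = 84 − 64 = 20.

20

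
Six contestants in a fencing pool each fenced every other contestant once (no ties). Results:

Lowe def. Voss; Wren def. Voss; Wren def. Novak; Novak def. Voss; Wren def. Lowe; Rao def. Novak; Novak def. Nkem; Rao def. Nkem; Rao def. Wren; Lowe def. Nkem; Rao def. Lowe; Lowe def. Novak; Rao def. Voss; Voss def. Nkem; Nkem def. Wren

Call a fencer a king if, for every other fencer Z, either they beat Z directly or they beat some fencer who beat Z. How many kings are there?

Voss cannot reach Novak, Lowe, Rao in two steps.
Novak cannot reach Lowe, Rao in two steps.
Nkem cannot reach Rao in two steps.
Lowe cannot reach Rao in two steps.
Rao reaches everyone (king).
Wren cannot reach Rao in two steps.
Kings: Rao — 1.

1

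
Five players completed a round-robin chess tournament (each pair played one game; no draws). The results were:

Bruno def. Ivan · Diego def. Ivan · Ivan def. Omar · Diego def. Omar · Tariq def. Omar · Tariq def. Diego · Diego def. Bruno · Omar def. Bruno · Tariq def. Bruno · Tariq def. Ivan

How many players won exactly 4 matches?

Win totals: Omar 1, Tariq 4, Ivan 1, Bruno 1, Diego 3.
Exactly 4: Tariq — 1 player.

1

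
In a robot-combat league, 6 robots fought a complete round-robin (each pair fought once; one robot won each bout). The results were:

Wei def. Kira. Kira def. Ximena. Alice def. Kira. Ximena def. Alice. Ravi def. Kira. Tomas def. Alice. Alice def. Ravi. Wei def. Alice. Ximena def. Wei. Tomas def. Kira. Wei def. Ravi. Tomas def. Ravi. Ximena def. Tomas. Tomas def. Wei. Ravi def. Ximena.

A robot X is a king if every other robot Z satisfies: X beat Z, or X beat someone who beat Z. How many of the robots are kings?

Tomas reaches everyone (king).
Ravi reaches everyone (king).
Wei cannot reach Tomas in two steps.
Ximena reaches everyone (king).
Kira cannot reach Ravi in two steps.
Alice cannot reach Tomas, Wei in two steps.
Kings: Tomas, Ravi, Ximena — 3.

3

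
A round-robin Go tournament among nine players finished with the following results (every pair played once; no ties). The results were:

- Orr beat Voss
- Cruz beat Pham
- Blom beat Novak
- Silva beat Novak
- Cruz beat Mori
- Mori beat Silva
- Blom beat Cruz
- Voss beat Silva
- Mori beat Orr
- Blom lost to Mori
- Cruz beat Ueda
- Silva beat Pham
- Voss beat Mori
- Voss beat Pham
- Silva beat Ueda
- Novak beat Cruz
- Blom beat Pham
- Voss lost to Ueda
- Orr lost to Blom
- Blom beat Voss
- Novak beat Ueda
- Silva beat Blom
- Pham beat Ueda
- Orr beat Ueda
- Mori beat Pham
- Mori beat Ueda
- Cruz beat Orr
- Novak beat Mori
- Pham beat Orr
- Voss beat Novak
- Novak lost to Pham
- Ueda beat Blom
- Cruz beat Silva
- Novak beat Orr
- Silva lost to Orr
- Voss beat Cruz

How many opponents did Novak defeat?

Novak's results: beat Orr, Mori, Ueda, Cruz; lost to Pham, Blom, Voss, Silva.
That is 4 wins.

4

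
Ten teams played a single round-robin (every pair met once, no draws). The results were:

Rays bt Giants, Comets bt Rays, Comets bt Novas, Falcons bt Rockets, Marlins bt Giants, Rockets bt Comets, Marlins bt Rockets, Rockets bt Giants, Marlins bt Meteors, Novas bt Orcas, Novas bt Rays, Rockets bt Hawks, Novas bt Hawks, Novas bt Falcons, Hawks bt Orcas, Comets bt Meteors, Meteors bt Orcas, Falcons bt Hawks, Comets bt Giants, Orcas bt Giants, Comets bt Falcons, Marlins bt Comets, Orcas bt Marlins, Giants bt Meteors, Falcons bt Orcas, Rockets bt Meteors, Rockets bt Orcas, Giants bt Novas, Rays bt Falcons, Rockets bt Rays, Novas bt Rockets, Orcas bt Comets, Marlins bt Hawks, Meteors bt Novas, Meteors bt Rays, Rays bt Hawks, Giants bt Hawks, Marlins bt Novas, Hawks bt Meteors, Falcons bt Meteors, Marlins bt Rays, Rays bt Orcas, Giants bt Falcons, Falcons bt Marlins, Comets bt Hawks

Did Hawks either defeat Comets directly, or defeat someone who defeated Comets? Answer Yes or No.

Yes

Hawks did not beat Comets directly.
Hawks beat Orcas, Meteors. Of those, Orcas beat Comets.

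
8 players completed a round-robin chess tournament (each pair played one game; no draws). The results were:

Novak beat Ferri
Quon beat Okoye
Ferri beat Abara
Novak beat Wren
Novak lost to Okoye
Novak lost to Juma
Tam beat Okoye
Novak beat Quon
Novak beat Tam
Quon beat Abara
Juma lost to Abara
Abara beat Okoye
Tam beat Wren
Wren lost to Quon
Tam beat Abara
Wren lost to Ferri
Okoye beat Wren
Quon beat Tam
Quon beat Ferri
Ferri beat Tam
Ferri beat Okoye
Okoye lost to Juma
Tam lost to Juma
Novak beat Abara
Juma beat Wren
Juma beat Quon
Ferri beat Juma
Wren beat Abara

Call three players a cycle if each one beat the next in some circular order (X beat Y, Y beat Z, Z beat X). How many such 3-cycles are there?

Win totals: Quon 5, Tam 3, Okoye 2, Juma 5, Novak 5, Wren 1, Ferri 5, Abara 2.
A player with w wins dominates both others in C(w,2) triples; summing gives 10 + 3 + 1 + 10 + 10 + 0 + 10 + 1 = 45 transitive triples.
Total triples C(8,3) = 56, so cyclic triples = 56 − 45 = 11.

11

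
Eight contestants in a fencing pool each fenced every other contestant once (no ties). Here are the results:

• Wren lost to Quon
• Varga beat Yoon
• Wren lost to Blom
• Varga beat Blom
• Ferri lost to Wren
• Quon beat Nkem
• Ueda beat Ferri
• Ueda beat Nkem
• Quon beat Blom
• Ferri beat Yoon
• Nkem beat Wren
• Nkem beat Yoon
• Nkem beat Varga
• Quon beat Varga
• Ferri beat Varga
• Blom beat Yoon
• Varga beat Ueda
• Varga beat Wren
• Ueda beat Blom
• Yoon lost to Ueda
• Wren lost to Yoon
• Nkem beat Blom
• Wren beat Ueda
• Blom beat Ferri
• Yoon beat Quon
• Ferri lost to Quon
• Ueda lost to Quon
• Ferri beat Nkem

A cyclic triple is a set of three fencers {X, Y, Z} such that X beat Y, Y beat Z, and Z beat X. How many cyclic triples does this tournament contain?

Win totals: Ferri 3, Quon 6, Nkem 4, Ueda 4, Varga 4, Blom 3, Wren 2, Yoon 2.
A fencer with w wins dominates both others in C(w,2) triples; summing gives 3 + 15 + 6 + 6 + 6 + 3 + 1 + 1 = 41 transitive triples.
Total triples C(8,3) = 56, so cyclic triples = 56 − 41 = 15.

15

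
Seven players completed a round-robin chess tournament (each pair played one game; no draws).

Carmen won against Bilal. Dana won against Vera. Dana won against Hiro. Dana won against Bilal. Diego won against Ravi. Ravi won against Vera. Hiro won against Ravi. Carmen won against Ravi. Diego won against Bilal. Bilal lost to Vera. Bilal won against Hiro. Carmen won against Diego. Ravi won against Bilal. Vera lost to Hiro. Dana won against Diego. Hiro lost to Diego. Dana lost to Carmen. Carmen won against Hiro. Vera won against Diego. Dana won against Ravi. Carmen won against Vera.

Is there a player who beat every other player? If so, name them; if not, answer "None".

Carmen has 6 wins out of 6 opponents — a perfect record.

Carmen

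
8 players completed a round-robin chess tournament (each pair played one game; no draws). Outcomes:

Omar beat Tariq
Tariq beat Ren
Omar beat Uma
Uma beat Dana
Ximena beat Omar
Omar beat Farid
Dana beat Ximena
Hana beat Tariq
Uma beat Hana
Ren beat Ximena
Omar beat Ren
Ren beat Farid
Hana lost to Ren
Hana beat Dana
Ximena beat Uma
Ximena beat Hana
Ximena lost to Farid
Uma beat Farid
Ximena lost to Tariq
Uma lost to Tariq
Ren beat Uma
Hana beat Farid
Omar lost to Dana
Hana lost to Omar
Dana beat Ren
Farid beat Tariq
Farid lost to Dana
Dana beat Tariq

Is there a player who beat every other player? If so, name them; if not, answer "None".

None

Highest win total is Omar with 5 (out of 7 possible).
Omar lost to Ximena, Dana, so no player went undefeated.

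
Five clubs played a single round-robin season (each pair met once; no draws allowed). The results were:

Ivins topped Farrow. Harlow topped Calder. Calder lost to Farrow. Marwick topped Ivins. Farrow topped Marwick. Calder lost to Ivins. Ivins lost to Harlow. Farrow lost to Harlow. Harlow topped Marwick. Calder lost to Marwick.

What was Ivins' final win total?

Ivins' results: beat Calder, Farrow; lost to Marwick, Harlow.
That is 2 wins.

2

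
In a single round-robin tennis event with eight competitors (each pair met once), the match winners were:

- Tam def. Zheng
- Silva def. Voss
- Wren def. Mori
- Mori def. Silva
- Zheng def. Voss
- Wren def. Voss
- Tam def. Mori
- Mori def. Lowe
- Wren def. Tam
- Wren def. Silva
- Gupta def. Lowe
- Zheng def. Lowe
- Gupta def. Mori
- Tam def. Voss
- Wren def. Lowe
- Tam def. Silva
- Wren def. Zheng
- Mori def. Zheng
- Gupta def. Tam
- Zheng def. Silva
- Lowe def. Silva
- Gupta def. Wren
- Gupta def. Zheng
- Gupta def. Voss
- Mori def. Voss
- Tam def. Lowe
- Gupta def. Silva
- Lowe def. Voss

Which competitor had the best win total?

Gupta

Win totals: Gupta 7, Wren 6, Tam 5, Silva 1, Mori 4, Zheng 3, Voss 0, Lowe 2.
Gupta leads with 7 wins (next highest: 6).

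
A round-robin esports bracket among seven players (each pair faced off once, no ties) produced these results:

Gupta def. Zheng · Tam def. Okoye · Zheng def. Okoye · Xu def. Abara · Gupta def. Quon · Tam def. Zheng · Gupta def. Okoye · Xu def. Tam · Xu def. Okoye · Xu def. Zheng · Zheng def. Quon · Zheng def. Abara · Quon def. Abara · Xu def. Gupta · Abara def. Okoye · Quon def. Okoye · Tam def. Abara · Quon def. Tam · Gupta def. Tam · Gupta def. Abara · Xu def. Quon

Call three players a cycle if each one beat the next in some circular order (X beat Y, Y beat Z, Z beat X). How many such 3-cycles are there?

1

Win totals: Abara 1, Quon 3, Okoye 0, Tam 3, Zheng 3, Xu 6, Gupta 5.
A player with w wins dominates both others in C(w,2) triples; summing gives 0 + 3 + 0 + 3 + 3 + 15 + 10 = 34 transitive triples.
Total triples C(7,3) = 35, so cyclic triples = 35 − 34 = 1.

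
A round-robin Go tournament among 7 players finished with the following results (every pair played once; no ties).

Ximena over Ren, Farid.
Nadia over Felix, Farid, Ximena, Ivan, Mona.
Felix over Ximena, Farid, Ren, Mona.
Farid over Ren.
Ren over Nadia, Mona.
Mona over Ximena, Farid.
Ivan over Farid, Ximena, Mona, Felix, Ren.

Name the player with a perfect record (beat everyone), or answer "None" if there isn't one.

Highest win total is Nadia with 5 (out of 6 possible).
Nadia lost to Ren, so no player went undefeated.

None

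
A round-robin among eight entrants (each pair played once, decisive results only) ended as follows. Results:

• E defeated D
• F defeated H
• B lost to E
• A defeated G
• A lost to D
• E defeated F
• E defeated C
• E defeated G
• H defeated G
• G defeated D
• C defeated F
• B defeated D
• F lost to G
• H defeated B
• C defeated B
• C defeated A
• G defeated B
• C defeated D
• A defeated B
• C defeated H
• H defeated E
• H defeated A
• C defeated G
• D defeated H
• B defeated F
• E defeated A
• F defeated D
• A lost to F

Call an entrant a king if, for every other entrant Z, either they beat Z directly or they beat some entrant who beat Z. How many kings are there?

3

A cannot reach C, E, H in two steps.
B cannot reach C, E, G in two steps.
C reaches everyone (king).
D cannot reach C, F in two steps.
E reaches everyone (king).
F cannot reach C in two steps.
G cannot reach C, E in two steps.
H reaches everyone (king).
Kings: C, E, H — 3.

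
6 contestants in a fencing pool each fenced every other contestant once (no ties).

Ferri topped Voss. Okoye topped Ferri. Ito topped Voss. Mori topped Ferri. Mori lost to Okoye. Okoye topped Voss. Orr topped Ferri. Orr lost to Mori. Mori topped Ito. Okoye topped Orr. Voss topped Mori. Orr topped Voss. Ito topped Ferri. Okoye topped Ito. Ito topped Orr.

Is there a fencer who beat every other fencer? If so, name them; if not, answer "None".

Okoye

Okoye has 5 wins out of 5 opponents — a perfect record.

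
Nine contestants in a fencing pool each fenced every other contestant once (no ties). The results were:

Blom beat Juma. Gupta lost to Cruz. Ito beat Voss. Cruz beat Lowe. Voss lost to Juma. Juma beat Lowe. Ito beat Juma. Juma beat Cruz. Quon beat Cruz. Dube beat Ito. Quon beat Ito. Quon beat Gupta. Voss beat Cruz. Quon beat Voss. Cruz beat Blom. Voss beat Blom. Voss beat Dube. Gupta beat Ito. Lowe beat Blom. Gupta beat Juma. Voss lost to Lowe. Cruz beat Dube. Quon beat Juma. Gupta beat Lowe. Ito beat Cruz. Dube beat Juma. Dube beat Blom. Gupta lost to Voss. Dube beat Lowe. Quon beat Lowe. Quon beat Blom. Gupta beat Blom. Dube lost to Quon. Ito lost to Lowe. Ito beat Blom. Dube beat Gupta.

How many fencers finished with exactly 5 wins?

Win totals: Blom 1, Lowe 3, Voss 4, Quon 8, Dube 5, Ito 4, Juma 3, Gupta 4, Cruz 4.
Exactly 5: Dube — 1 fencer.

1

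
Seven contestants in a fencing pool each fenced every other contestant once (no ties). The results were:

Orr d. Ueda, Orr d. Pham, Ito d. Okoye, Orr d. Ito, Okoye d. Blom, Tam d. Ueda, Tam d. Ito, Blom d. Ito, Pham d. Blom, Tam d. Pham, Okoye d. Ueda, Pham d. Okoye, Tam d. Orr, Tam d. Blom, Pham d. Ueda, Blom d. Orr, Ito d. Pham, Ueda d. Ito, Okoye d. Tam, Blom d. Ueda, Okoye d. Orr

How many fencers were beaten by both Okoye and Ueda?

0

Okoye beat: Blom, Ueda, Tam, Orr.
Ueda beat: Ito.
No one was beaten by both.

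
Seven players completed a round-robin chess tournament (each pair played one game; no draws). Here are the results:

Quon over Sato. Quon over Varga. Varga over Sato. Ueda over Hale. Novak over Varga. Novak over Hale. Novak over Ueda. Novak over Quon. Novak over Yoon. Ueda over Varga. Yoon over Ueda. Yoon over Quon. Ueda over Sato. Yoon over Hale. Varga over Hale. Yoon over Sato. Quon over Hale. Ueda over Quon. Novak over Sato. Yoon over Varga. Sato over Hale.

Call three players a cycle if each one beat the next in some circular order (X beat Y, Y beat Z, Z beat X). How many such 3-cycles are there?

0

Win totals: Varga 2, Quon 3, Ueda 4, Sato 1, Yoon 5, Novak 6, Hale 0.
A player with w wins dominates both others in C(w,2) triples; summing gives 1 + 3 + 6 + 0 + 10 + 15 + 0 = 35 transitive triples.
Total triples C(7,3) = 35, so cyclic triples = 35 − 35 = 0.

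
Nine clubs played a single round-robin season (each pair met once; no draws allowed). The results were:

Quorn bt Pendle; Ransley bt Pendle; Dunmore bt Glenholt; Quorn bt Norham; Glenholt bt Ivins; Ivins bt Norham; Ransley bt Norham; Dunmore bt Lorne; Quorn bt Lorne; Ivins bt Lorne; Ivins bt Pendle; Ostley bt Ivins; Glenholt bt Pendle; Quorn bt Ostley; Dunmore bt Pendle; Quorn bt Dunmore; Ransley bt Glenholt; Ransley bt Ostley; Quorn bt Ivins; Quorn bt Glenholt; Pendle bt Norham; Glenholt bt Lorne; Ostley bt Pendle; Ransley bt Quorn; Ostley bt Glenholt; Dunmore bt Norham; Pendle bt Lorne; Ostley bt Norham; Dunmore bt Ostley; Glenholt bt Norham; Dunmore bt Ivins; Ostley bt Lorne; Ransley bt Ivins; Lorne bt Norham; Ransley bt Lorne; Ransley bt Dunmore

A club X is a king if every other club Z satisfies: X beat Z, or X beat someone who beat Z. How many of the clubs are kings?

Ivins cannot reach Glenholt, Dunmore, Ransley, Quorn, Ostley in two steps.
Glenholt cannot reach Dunmore, Ransley, Quorn, Ostley in two steps.
Dunmore cannot reach Ransley, Quorn in two steps.
Ransley reaches everyone (king).
Quorn cannot reach Ransley in two steps.
Ostley cannot reach Dunmore, Ransley, Quorn in two steps.
Pendle cannot reach Ivins, Glenholt, Dunmore, Ransley, Quorn, Ostley in two steps.
Norham cannot reach Ivins, Glenholt, Dunmore, Ransley, Quorn, Ostley, Pendle, Lorne in two steps.
Lorne cannot reach Ivins, Glenholt, Dunmore, Ransley, Quorn, Ostley, Pendle in two steps.
Kings: Ransley — 1.

1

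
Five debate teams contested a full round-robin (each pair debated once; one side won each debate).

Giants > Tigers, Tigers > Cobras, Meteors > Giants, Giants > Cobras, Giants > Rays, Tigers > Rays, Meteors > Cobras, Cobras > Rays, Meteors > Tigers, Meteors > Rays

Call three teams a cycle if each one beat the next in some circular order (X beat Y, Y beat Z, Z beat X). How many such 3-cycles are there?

Win totals: Rays 0, Meteors 4, Cobras 1, Tigers 2, Giants 3.
A team with w wins dominates both others in C(w,2) triples; summing gives 0 + 6 + 0 + 1 + 3 = 10 transitive triples.
Total triples C(5,3) = 10, so cyclic triples = 10 − 10 = 0.

0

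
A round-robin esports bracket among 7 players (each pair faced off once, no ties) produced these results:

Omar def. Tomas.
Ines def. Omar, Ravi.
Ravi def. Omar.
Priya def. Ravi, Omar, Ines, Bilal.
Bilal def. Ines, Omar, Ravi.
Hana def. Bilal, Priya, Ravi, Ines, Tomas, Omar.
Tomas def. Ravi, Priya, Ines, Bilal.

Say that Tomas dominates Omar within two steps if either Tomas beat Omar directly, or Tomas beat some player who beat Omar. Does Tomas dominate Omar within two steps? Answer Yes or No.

Tomas did not beat Omar directly.
Tomas beat Ravi, Ines, Bilal, Priya. Of those, Ravi beat Omar.

Yes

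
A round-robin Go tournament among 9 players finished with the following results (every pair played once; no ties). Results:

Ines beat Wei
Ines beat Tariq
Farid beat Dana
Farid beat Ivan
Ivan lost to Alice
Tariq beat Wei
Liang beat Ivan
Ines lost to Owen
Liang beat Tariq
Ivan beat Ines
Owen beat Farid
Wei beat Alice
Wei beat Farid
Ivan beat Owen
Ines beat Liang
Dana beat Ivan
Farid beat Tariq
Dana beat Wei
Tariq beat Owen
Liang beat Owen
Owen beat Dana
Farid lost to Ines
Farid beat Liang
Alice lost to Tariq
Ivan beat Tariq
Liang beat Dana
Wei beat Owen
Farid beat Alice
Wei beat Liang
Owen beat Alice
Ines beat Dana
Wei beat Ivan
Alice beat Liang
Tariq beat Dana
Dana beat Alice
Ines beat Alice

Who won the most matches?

Win totals: Alice 2, Ines 6, Owen 4, Dana 3, Liang 4, Tariq 4, Farid 5, Ivan 3, Wei 5.
Ines leads with 6 wins (next highest: 5).

Ines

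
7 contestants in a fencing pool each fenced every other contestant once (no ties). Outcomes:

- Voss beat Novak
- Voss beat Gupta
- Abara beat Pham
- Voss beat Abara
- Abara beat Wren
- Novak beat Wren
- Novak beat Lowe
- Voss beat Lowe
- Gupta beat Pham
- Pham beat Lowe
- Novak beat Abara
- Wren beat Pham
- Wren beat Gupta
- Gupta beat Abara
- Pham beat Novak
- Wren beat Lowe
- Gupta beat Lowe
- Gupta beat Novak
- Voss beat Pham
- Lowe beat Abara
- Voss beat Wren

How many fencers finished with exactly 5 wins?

Win totals: Abara 2, Voss 6, Wren 3, Gupta 4, Lowe 1, Novak 3, Pham 2.
No fencer has exactly 5 wins.

0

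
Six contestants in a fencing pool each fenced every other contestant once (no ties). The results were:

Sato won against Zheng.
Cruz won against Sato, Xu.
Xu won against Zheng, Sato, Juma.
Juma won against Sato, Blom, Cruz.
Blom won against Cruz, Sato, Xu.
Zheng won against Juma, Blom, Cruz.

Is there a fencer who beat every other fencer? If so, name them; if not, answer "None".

None

Highest win total is Zheng with 3 (out of 5 possible).
Zheng lost to Sato, Xu, so no fencer went undefeated.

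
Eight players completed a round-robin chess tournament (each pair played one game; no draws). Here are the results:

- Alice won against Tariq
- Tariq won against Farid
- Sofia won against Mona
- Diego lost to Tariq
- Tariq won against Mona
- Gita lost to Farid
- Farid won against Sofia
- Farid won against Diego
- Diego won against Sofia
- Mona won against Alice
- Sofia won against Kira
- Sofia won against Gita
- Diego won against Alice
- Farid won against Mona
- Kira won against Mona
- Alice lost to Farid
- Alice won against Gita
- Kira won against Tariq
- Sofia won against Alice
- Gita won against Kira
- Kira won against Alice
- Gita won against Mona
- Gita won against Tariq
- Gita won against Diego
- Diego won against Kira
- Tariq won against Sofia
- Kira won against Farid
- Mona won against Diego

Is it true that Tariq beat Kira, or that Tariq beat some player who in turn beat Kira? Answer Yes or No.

Tariq did not beat Kira directly.
Tariq beat Farid, Diego, Mona, Sofia. Of those, Diego beat Kira.

Yes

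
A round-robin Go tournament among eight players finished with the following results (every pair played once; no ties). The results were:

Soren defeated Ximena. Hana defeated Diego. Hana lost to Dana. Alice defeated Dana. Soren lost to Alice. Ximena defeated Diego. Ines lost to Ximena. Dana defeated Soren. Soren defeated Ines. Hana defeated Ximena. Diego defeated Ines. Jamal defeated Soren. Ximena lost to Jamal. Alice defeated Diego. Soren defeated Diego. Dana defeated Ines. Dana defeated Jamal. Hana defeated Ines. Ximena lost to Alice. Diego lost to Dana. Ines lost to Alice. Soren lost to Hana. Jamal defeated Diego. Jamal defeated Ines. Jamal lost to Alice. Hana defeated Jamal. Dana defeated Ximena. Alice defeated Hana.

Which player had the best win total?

Alice

Win totals: Ines 0, Dana 6, Soren 3, Hana 5, Jamal 4, Ximena 2, Alice 7, Diego 1.
Alice leads with 7 wins (next highest: 6).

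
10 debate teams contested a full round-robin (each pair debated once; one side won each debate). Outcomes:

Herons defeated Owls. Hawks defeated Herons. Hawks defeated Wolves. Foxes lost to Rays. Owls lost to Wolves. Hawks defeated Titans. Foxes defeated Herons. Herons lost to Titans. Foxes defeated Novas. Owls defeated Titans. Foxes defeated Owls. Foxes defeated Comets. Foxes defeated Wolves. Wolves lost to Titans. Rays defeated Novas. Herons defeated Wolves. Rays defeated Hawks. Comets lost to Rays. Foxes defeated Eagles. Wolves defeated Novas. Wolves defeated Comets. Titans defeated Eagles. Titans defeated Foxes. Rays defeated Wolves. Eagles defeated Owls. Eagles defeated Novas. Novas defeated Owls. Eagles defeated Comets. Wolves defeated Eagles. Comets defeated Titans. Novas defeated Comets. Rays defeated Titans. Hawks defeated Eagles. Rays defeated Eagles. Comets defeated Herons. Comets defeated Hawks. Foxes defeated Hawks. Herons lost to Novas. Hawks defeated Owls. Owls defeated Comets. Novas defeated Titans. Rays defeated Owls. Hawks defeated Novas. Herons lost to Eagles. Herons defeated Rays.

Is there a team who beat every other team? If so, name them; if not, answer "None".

None

Highest win total is Rays with 8 (out of 9 possible).
Rays lost to Herons, so no team went undefeated.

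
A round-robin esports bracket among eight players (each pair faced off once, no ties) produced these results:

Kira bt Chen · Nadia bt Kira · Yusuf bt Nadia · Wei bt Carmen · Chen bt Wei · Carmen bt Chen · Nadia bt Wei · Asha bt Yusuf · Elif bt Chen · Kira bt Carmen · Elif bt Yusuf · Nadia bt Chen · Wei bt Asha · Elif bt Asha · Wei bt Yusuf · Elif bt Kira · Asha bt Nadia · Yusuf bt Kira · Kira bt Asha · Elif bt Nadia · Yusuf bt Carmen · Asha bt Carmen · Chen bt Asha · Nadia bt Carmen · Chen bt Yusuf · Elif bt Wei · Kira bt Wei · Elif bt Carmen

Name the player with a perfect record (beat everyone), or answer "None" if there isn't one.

Elif has 7 wins out of 7 opponents — a perfect record.

Elif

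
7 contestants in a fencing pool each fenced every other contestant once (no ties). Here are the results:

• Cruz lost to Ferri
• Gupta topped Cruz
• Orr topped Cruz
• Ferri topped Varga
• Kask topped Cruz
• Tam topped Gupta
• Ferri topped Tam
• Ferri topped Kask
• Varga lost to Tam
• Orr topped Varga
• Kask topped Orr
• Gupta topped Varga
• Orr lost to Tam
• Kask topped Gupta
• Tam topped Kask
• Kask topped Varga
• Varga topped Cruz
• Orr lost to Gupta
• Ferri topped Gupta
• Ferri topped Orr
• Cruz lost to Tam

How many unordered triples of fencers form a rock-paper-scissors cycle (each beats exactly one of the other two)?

Win totals: Varga 1, Orr 2, Kask 4, Cruz 0, Ferri 6, Gupta 3, Tam 5.
A fencer with w wins dominates both others in C(w,2) triples; summing gives 0 + 1 + 6 + 0 + 15 + 3 + 10 = 35 transitive triples.
Total triples C(7,3) = 35, so cyclic triples = 35 − 35 = 0.

0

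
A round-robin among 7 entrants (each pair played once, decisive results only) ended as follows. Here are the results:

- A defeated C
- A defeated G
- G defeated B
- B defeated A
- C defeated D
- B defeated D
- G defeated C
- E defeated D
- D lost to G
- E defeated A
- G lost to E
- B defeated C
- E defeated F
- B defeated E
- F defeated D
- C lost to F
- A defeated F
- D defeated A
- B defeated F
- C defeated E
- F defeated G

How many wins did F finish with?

3

F's results: beat C, D, G; lost to A, B, E.
That is 3 wins.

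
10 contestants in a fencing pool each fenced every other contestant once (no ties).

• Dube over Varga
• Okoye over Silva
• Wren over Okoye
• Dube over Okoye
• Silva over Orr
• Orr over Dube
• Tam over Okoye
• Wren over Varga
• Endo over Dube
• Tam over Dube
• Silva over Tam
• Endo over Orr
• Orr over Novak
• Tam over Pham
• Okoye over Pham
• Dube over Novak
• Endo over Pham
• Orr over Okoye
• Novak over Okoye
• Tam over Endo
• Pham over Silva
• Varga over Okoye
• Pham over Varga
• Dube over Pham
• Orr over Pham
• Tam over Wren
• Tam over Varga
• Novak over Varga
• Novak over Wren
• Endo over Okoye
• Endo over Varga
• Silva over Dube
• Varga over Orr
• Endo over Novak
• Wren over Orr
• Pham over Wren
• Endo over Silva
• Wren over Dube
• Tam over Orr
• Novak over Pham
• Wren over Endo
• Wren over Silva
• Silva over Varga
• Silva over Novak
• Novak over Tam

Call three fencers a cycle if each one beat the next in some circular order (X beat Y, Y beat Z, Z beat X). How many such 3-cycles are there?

Win totals: Okoye 2, Varga 2, Wren 6, Endo 7, Dube 4, Pham 3, Silva 5, Tam 7, Orr 4, Novak 5.
A fencer with w wins dominates both others in C(w,2) triples; summing gives 1 + 1 + 15 + 21 + 6 + 3 + 10 + 21 + 6 + 10 = 94 transitive triples.
Total triples C(10,3) = 120, so cyclic triples = 120 − 94 = 26.

26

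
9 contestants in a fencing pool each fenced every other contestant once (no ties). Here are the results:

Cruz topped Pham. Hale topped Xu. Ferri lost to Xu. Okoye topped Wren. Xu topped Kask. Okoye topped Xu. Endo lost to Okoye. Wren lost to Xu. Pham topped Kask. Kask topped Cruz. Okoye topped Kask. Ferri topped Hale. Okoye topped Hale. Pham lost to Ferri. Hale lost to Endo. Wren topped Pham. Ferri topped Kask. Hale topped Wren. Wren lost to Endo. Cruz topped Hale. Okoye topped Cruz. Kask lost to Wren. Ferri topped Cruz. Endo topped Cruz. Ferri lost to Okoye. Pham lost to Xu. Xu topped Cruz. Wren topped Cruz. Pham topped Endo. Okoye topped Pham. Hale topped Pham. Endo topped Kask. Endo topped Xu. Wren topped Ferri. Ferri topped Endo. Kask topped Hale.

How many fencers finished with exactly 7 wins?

Win totals: Pham 2, Kask 2, Wren 4, Hale 3, Xu 5, Ferri 5, Okoye 8, Cruz 2, Endo 5.
No fencer has exactly 7 wins.

0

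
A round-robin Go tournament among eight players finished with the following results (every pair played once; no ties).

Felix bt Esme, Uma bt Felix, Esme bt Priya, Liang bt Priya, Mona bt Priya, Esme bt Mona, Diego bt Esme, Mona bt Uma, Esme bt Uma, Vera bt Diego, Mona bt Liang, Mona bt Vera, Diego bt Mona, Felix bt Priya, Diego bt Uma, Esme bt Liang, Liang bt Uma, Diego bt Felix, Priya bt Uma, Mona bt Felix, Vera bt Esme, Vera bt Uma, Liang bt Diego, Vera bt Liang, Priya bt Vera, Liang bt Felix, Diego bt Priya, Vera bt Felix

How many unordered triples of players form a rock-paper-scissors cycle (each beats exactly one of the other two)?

Win totals: Esme 4, Diego 5, Priya 2, Liang 4, Mona 5, Vera 5, Uma 1, Felix 2.
A player with w wins dominates both others in C(w,2) triples; summing gives 6 + 10 + 1 + 6 + 10 + 10 + 0 + 1 = 44 transitive triples.
Total triples C(8,3) = 56, so cyclic triples = 56 − 44 = 12.

12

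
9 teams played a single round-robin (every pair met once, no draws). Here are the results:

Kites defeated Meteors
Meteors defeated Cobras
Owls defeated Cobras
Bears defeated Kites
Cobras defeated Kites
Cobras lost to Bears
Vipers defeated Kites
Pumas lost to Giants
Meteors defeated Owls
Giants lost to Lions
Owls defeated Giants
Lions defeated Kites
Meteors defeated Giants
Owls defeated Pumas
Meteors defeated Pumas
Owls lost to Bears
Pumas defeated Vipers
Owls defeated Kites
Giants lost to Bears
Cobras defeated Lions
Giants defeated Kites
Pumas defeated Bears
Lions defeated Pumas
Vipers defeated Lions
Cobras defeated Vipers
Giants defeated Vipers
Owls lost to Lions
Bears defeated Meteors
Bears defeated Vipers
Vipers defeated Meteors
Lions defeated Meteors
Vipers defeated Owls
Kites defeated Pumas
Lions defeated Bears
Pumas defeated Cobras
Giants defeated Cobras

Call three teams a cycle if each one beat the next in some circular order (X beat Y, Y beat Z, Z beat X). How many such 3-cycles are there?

23

Win totals: Bears 6, Meteors 4, Owls 4, Giants 4, Cobras 3, Kites 2, Pumas 3, Vipers 4, Lions 6.
A team with w wins dominates both others in C(w,2) triples; summing gives 15 + 6 + 6 + 6 + 3 + 1 + 3 + 6 + 15 = 61 transitive triples.
Total triples C(9,3) = 84, so cyclic triples = 84 − 61 = 23.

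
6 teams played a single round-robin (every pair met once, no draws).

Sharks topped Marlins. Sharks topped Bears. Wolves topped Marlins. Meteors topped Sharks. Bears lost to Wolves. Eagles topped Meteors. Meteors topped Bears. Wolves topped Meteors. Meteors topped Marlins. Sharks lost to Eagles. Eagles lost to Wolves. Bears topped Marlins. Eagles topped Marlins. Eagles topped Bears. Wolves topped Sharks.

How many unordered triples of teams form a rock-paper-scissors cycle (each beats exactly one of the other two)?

Of the C(6,3) = 20 triples, the cyclic ones are: none.
That is 0.

0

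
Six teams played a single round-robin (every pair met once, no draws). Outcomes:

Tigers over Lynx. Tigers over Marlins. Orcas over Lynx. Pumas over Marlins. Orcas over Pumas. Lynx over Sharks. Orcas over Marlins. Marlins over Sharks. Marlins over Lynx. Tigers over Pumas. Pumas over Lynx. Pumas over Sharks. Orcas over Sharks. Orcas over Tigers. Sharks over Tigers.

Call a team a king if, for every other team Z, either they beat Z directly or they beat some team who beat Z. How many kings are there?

Lynx cannot reach Pumas, Orcas, Marlins in two steps.
Pumas cannot reach Orcas in two steps.
Orcas reaches everyone (king).
Tigers cannot reach Orcas in two steps.
Marlins cannot reach Pumas, Orcas in two steps.
Sharks cannot reach Orcas in two steps.
Kings: Orcas — 1.

1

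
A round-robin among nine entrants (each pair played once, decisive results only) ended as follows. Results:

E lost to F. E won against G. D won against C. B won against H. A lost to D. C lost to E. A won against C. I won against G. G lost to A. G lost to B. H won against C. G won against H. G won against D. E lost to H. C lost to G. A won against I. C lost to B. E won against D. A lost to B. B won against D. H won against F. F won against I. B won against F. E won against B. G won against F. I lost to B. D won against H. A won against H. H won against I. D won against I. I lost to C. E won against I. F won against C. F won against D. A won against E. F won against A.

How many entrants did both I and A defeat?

I beat: G.
A beat: C, E, G, H, I.
Both beat: G — 1.

1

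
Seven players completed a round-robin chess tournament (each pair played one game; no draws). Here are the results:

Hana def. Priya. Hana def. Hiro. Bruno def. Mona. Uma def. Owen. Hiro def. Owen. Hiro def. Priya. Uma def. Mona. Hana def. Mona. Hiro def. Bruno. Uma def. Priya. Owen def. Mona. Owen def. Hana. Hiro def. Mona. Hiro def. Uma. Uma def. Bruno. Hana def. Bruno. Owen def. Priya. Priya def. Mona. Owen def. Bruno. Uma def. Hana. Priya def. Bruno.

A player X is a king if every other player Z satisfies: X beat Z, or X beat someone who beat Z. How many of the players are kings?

Hana reaches everyone (king).
Priya cannot reach Hana, Owen, Hiro, Uma in two steps.
Mona cannot reach Hana, Priya, Owen, Hiro, Bruno, Uma in two steps.
Owen cannot reach Uma in two steps.
Hiro reaches everyone (king).
Bruno cannot reach Hana, Priya, Owen, Hiro, Uma in two steps.
Uma reaches everyone (king).
Kings: Hana, Hiro, Uma — 3.

3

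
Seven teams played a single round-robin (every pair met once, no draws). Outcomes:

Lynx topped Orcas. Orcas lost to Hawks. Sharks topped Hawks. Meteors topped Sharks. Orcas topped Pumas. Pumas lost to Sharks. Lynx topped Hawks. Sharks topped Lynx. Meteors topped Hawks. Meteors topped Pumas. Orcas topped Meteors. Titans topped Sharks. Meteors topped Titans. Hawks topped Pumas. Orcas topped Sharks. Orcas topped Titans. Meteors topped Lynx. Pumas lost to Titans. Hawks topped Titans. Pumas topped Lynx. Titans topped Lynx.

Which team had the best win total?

Meteors

Win totals: Meteors 5, Pumas 1, Orcas 4, Titans 3, Lynx 2, Sharks 3, Hawks 3.
Meteors leads with 5 wins (next highest: 4).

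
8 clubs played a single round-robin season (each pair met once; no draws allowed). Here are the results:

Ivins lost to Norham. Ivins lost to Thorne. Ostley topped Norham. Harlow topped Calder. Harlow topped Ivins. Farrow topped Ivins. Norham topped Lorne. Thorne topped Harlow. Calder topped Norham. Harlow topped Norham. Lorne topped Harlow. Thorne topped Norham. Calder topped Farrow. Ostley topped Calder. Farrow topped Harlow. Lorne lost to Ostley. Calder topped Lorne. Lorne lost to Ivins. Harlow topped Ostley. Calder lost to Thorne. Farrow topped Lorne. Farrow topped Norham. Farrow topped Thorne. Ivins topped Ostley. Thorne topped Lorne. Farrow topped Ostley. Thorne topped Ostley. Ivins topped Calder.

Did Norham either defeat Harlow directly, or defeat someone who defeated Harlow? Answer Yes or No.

Yes

Norham did not beat Harlow directly.
Norham beat Ivins, Lorne. Of those, Lorne beat Harlow.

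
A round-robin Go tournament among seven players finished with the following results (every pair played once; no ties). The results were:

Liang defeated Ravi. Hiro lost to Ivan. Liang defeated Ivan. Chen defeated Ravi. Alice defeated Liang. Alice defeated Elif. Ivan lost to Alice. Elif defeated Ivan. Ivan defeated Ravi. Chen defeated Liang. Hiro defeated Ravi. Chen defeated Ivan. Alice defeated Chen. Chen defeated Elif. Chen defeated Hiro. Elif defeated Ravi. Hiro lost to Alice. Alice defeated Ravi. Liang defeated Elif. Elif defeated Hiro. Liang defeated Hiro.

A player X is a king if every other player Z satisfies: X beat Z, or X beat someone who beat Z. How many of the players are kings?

Chen cannot reach Alice in two steps.
Hiro cannot reach Chen, Liang, Elif, Alice, Ivan in two steps.
Ravi cannot reach Chen, Hiro, Liang, Elif, Alice, Ivan in two steps.
Liang cannot reach Chen, Alice in two steps.
Elif cannot reach Chen, Liang, Alice in two steps.
Alice reaches everyone (king).
Ivan cannot reach Chen, Liang, Elif, Alice in two steps.
Kings: Alice — 1.

1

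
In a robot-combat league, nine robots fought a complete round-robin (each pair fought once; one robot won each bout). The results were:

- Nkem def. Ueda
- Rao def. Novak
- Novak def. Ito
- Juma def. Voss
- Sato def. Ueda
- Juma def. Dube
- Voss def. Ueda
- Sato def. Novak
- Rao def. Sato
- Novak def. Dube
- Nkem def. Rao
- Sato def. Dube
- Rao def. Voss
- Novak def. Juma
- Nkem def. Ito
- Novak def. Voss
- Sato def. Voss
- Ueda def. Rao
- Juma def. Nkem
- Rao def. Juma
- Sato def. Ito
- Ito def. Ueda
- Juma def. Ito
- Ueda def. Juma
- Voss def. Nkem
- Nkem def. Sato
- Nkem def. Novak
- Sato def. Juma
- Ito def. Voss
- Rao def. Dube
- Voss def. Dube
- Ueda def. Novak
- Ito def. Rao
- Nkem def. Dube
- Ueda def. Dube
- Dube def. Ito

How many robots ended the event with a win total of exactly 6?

2

Win totals: Ito 3, Sato 6, Juma 4, Rao 5, Dube 1, Novak 4, Ueda 4, Voss 3, Nkem 6.
Exactly 6: Sato, Nkem — 2 robots.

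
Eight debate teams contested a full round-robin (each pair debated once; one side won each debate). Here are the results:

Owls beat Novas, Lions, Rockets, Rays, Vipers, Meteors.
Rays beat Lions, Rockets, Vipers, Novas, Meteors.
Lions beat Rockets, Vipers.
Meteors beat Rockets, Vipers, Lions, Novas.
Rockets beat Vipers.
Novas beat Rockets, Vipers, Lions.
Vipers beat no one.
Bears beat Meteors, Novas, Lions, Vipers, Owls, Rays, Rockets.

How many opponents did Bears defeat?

7

Bears' results: beat Rays, Owls, Vipers, Meteors, Novas, Lions, Rockets; lost to no one.
That is 7 wins.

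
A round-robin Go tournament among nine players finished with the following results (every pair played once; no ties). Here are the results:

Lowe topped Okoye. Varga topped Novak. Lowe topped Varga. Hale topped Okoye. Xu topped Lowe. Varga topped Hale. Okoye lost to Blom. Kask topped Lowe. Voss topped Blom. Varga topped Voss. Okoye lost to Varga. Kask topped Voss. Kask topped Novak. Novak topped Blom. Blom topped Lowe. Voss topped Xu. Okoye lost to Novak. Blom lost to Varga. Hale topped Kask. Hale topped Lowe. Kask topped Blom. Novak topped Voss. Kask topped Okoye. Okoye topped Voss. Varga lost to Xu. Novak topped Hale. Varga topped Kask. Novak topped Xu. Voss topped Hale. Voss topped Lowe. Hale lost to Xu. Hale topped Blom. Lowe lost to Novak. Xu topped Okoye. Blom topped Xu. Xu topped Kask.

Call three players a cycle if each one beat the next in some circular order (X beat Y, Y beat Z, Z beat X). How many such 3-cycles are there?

18

Win totals: Varga 6, Kask 5, Blom 3, Xu 5, Voss 4, Lowe 2, Okoye 1, Novak 6, Hale 4.
A player with w wins dominates both others in C(w,2) triples; summing gives 15 + 10 + 3 + 10 + 6 + 1 + 0 + 15 + 6 = 66 transitive triples.
Total triples C(9,3) = 84, so cyclic triples = 84 − 66 = 18.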